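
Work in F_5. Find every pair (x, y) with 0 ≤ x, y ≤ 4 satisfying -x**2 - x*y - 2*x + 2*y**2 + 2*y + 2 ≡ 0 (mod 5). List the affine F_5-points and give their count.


Affine F_5-points: {(1, 3), (1, 4), (3, 4), (4, 3)}; count = 4.

For each of the 25 pairs (x, y) ∈ F_5², evaluate f(x, y) mod 5. Record the zeros.
  x = 0: [0↦2, 1↦1, 2↦4, 3↦1, 4↦2]  zeros at y ∈ ∅
  x = 1: [0↦4, 1↦2, 2↦4, 3↦0, 4↦0]  zeros at y ∈ {3, 4}
  x = 2: [0↦4, 1↦1, 2↦2, 3↦2, 4↦1]  zeros at y ∈ ∅
  x = 3: [0↦2, 1↦3, 2↦3, 3↦2, 4↦0]  zeros at y ∈ {4}
  x = 4: [0↦3, 1↦3, 2↦2, 3↦0, 4↦2]  zeros at y ∈ {3}
Collecting zeros: affine points = {(1, 3), (1, 4), (3, 4), (4, 3)}.
Total count |C(F_5)_aff| = 4.


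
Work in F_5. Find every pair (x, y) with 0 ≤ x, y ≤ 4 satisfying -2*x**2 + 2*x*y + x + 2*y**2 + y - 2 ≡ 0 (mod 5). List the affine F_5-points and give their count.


Affine F_5-points: {(2, 2), (2, 3), (3, 2), (4, 0), (4, 3)}; count = 5.

For each of the 25 pairs (x, y) ∈ F_5², evaluate f(x, y) mod 5. Record the zeros.
  x = 0: [0↦3, 1↦1, 2↦3, 3↦4, 4↦4]  zeros at y ∈ ∅
  x = 1: [0↦2, 1↦2, 2↦1, 3↦4, 4↦1]  zeros at y ∈ ∅
  x = 2: [0↦2, 1↦4, 2↦0, 3↦0, 4↦4]  zeros at y ∈ {2, 3}
  x = 3: [0↦3, 1↦2, 2↦0, 3↦2, 4↦3]  zeros at y ∈ {2}
  x = 4: [0↦0, 1↦1, 2↦1, 3↦0, 4↦3]  zeros at y ∈ {0, 3}
Collecting zeros: affine points = {(2, 2), (2, 3), (3, 2), (4, 0), (4, 3)}.
Total count |C(F_5)_aff| = 5.


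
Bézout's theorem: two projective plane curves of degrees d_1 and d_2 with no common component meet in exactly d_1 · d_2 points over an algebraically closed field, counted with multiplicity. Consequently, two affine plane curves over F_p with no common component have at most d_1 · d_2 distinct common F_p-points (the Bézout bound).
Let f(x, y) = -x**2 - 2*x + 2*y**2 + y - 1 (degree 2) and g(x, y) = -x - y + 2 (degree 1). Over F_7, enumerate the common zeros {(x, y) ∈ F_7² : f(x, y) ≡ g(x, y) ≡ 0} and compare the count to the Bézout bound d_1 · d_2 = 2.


Common zeros: {(5, 4), (6, 3)}; count = 2; Bézout bound = 2.

deg(f) = 2, deg(g) = 1, so Bézout bound = 2.
Scan x ∈ F_7. For each x, list the y ∈ F_7 with f(x, y) ≡ 0 and those with g(x, y) ≡ 0 (mod 7); the common zeros in that column are the intersection.
  x = 0: f ≡ 0 at y ∈ {4, 6}; g ≡ 0 at y ∈ {2}; common: ∅.
  x = 1: f ≡ 0 at y ∈ ∅; g ≡ 0 at y ∈ {1}; common: ∅.
  x = 2: f ≡ 0 at y ∈ ∅; g ≡ 0 at y ∈ {0}; common: ∅.
  x = 3: f ≡ 0 at y ∈ ∅; g ≡ 0 at y ∈ {6}; common: ∅.
  x = 4: f ≡ 0 at y ∈ ∅; g ≡ 0 at y ∈ {5}; common: ∅.
  x = 5: f ≡ 0 at y ∈ {4, 6}; g ≡ 0 at y ∈ {4}; common: {4}.
  x = 6: f ≡ 0 at y ∈ {0, 3}; g ≡ 0 at y ∈ {3}; common: {3}.
Collecting: common zeros = {(5, 4), (6, 3)}, so the count is 2.
Comparison with the Bézout bound: 2 ≤ 2 = deg(f)·deg(g), as expected for curves with no common component (the bound is attained).


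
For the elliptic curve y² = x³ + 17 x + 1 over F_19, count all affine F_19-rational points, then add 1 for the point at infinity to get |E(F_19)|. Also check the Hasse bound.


Affine points = {(0, 1), (0, 18), (1, 0), (2, 9), (2, 10), (4, 0), (7, 8), (7, 11), (9, 3), (9, 16), (13, 5), (13, 14), (14, 0), (17, 4), (17, 15)}; affine count = 15; |E(F_19)| = 16.

Discriminant check: Δ ∝ 4a³ + 27b² = 4·17³ + 27·1² = 4·4913 + 27·1 ≡ 14 (mod 19). Nonzero ⇒ E is nonsingular.
For each x ∈ F_19, compute rhs = x³ + 17·x + 1 mod 19, then count y ∈ F_19 with y² ≡ rhs.
  x = 0: rhs = 1, matching y values: 1, 18 (2 points).
  x = 1: rhs = 0, matching y values: 0 (1 points).
  x = 2: rhs = 5, matching y values: 9, 10 (2 points).
  x = 3: rhs = 3, matching y values: none (0 points).
  x = 4: rhs = 0, matching y values: 0 (1 points).
  x = 5: rhs = 2, matching y values: none (0 points).
  x = 6: rhs = 15, matching y values: none (0 points).
  x = 7: rhs = 7, matching y values: 8, 11 (2 points).
  x = 8: rhs = 3, matching y values: none (0 points).
  x = 9: rhs = 9, matching y values: 3, 16 (2 points).
  x = 10: rhs = 12, matching y values: none (0 points).
  x = 11: rhs = 18, matching y values: none (0 points).
  x = 12: rhs = 14, matching y values: none (0 points).
  x = 13: rhs = 6, matching y values: 5, 14 (2 points).
  x = 14: rhs = 0, matching y values: 0 (1 points).
  x = 15: rhs = 2, matching y values: none (0 points).
  x = 16: rhs = 18, matching y values: none (0 points).
  x = 17: rhs = 16, matching y values: 4, 15 (2 points).
  x = 18: rhs = 2, matching y values: none (0 points).
Total affine count: 15.
Full point count |E(F_19)| = 15 + 1 = 16.
Hasse bound: |16 − (19+1)| = |-4| = 4 ≤ 2√19 ≈ 8.7178 ✓.


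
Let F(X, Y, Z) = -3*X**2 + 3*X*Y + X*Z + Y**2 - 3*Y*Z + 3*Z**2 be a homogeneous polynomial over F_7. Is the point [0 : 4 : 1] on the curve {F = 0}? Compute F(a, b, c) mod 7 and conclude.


F(0,4,1) ≡ 0 (mod 7); P is on the curve.

Evaluate F(0, 4, 1) term-by-term (mod 7).
  -3*X**2 ↦ -3·0·1·1 = 0
  3*X*Y ↦ 3·0·4·1 = 0
  X*Z ↦ 1·0·1·1 = 0
  Y**2 ↦ 1·1·16·1 = 16
  -3*Y*Z ↦ -3·1·4·1 = -12
  3*Z**2 ↦ 3·1·1·1 = 3
Sum: F(0, 4, 1) = (0) + (0) + (0) + (16) + (-12) + (3) = 7.
Reducing mod 7: 7 ≡ 0 (mod 7).
Since F(a, b, c) ≡ 0 (mod 7), P lies on the curve.


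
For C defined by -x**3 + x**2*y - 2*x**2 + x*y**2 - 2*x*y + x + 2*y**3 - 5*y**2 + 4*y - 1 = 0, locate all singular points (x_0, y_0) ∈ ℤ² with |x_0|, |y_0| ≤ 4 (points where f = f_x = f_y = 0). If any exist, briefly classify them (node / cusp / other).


Singular points: {(0, 1)}; classification: node.

Compute partial derivatives:
  f_x = -3*x**2 + 2*x*y - 4*x + y**2 - 2*y + 1.
  f_y = x**2 + 2*x*y - 2*x + 6*y**2 - 10*y + 4.
Scan x_0 ∈ {−4, ..., 4}. For each x_0, f_y(x_0, y) is a polynomial in y; find its integer roots y ∈ {−4, ..., 4}, then test f_x and f at those candidates.
  x = -4: f_y(-4, y) = 6*y**2 - 18*y + 28; no integer root y with |y| ≤ 4.
  x = -3: f_y(-3, y) = 6*y**2 - 16*y + 19; no integer root y with |y| ≤ 4.
  x = -2: f_y(-2, y) = 6*y**2 - 14*y + 12; no integer root y with |y| ≤ 4.
  x = -1: f_y(-1, y) = 6*y**2 - 12*y + 7; no integer root y with |y| ≤ 4.
  x = 0: f_y(0, y) = 6*y**2 - 10*y + 4; vanishes at y ∈ {1}. (0, 1): f_x = 0, f = 0 — SINGULAR.
  x = 1: f_y(1, y) = 6*y**2 - 8*y + 3; no integer root y with |y| ≤ 4.
  x = 2: f_y(2, y) = 6*y**2 - 6*y + 4; no integer root y with |y| ≤ 4.
  x = 3: f_y(3, y) = 6*y**2 - 4*y + 7; no integer root y with |y| ≤ 4.
  x = 4: f_y(4, y) = 6*y**2 - 2*y + 12; no integer root y with |y| ≤ 4.
Only singular point on the grid: (0, 1).
Classify: substitute x = 0 + u, y = 1 + v and expand: f = -u**3 + u**2*v - u**2 + u*v**2 + 2*v**3 + v**2.
No constant or linear terms (consistent with a singular point). Quadratic part: -u**2 + v**2. Cubic part: -u**3 + u**2*v + u*v**2 + 2*v**3.
The quadratic part v**2 - u**2 = (v − u)(v + u) splits into two distinct linear factors, so there are two distinct tangent lines y − 1 = ±(x − 0) — this is a node (ordinary double point).
Classification: node.


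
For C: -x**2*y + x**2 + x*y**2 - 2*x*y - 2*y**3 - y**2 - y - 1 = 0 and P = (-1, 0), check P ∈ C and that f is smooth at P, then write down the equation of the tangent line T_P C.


Tangent line at P: -2*x - 2 = 0.

Step 1: f(-1, 0) = 0, so P lies on C.
Step 2: partial derivatives
  f_x(x, y) = -2*x*y + 2*x + y**2 - 2*y, f_y(x, y) = -x**2 + 2*x*y - 2*x - 6*y**2 - 2*y - 1.
  f_x(P) = -2, f_y(P) = 0 (gradient nonzero, so P is smooth).
Step 3: tangent line at P: -2·(x − -1) + 0·(y − 0) = 0.
Expanding: -2*x - 2 = 0.


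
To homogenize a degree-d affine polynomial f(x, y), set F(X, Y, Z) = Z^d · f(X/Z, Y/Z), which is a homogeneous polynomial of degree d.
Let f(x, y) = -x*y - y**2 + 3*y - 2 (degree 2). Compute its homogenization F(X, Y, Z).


F(X, Y, Z) = -X*Y - Y**2 + 3*Y*Z - 2*Z**2

deg(f) = 2.
Substitute x = X/Z, y = Y/Z into f, then multiply by Z^2.
  monomial -1·x^1·y^1 ↦ -1·X^1·Y^1·Z^0.
  monomial -1·x^0·y^2 ↦ -1·X^0·Y^2·Z^0.
  monomial 3·x^0·y^1 ↦ 3·X^0·Y^1·Z^1.
  monomial -2·x^0·y^0 ↦ -2·X^0·Y^0·Z^2.
Collecting: F(X, Y, Z) = -X*Y - Y**2 + 3*Y*Z - 2*Z**2.


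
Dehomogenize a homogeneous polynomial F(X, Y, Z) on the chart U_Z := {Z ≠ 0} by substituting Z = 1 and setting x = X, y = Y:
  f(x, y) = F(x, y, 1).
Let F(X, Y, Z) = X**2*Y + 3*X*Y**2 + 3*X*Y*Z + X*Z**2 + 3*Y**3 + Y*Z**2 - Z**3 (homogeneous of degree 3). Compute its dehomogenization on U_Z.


f(x, y) = x**2*y + 3*x*y**2 + 3*x*y + x + 3*y**3 + y - 1

On U_Z we set Z = 1. Each monomial c·X^i·Y^j·Z^k in F becomes c·x^i·y^j·1^k = c·x^i·y^j.
Substituting Z = 1: F(X, Y, 1) = x**2*y + 3*x*y**2 + 3*x*y + x + 3*y**3 + y - 1.
Note: deg(f) ≤ deg(F) = 3; strict inequality happens when F is divisible by Z (lost terms).


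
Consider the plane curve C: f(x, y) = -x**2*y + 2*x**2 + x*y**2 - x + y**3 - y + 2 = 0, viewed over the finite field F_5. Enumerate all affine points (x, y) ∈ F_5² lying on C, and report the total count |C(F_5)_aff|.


Affine F_5-points: {(1, 4), (4, 0), (4, 2), (4, 4)}; count = 4.

For each of the 25 pairs (x, y) ∈ F_5², evaluate f(x, y) mod 5. Record the zeros.
  x = 0: [0↦2, 1↦2, 2↦3, 3↦1, 4↦2]  zeros at y ∈ ∅
  x = 1: [0↦3, 1↦3, 2↦1, 3↦3, 4↦0]  zeros at y ∈ {4}
  x = 2: [0↦3, 1↦1, 2↦4, 3↦3, 4↦4]  zeros at y ∈ ∅
  x = 3: [0↦2, 1↦1, 2↦2, 3↦1, 4↦4]  zeros at y ∈ ∅
  x = 4: [0↦0, 1↦3, 2↦0, 3↦2, 4↦0]  zeros at y ∈ {0, 2, 4}
Collecting zeros: affine points = {(1, 4), (4, 0), (4, 2), (4, 4)}.
Total count |C(F_5)_aff| = 4.


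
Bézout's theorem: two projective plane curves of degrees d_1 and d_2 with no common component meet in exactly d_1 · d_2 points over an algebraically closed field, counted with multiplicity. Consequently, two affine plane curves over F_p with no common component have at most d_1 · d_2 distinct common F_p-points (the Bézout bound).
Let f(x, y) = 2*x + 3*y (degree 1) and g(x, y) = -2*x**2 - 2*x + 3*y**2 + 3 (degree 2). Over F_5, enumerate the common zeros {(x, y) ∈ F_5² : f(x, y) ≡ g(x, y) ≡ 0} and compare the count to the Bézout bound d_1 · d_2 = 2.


Common zeros: ∅; count = 0; Bézout bound = 2.

deg(f) = 1, deg(g) = 2, so Bézout bound = 2.
Scan x ∈ F_5. For each x, list the y ∈ F_5 with f(x, y) ≡ 0 and those with g(x, y) ≡ 0 (mod 5); the common zeros in that column are the intersection.
  x = 0: f ≡ 0 at y ∈ {0}; g ≡ 0 at y ∈ {2, 3}; common: ∅.
  x = 1: f ≡ 0 at y ∈ {1}; g ≡ 0 at y ∈ ∅; common: ∅.
  x = 2: f ≡ 0 at y ∈ {2}; g ≡ 0 at y ∈ ∅; common: ∅.
  x = 3: f ≡ 0 at y ∈ {3}; g ≡ 0 at y ∈ ∅; common: ∅.
  x = 4: f ≡ 0 at y ∈ {4}; g ≡ 0 at y ∈ {2, 3}; common: ∅.
Collecting: common zeros = ∅, so the count is 0.
Comparison with the Bézout bound: 0 ≤ 2 = deg(f)·deg(g), as expected for curves with no common component (the affine F_5-count falls short of the bound because intersections may lie at infinity, over extension fields, or carry multiplicity).


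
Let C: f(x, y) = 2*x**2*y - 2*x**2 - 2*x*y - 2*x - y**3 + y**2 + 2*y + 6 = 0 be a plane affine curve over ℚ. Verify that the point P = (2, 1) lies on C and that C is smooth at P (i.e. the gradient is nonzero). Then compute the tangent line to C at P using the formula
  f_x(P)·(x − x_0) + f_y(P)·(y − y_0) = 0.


Tangent line at P: -4*x + 5*y + 3 = 0.

Step 1: f(2, 1) = 0, so P lies on C.
Step 2: partial derivatives
  f_x(x, y) = 4*x*y - 4*x - 2*y - 2, f_y(x, y) = 2*x**2 - 2*x - 3*y**2 + 2*y + 2.
  f_x(P) = -4, f_y(P) = 5 (gradient nonzero, so P is smooth).
Step 3: tangent line at P: -4·(x − 2) + 5·(y − 1) = 0.
Expanding: -4*x + 5*y + 3 = 0.


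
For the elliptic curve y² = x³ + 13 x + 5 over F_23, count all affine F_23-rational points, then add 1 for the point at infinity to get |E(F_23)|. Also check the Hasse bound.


Affine points = {(2, 4), (2, 19), (3, 5), (3, 18), (4, 11), (4, 12), (6, 0), (7, 5), (7, 18), (8, 0), (9, 0), (10, 10), (10, 13), (12, 7), (12, 16), (13, 5), (13, 18), (16, 10), (16, 13), (19, 2), (19, 21), (20, 10), (20, 13)}; affine count = 23; |E(F_23)| = 24.

Discriminant check: Δ ∝ 4a³ + 27b² = 4·13³ + 27·5² = 4·2197 + 27·25 ≡ 10 (mod 23). Nonzero ⇒ E is nonsingular.
For each x ∈ F_23, compute rhs = x³ + 13·x + 5 mod 23, then count y ∈ F_23 with y² ≡ rhs.
  x = 0: rhs = 5, matching y values: none (0 points).
  x = 1: rhs = 19, matching y values: none (0 points).
  x = 2: rhs = 16, matching y values: 4, 19 (2 points).
  x = 3: rhs = 2, matching y values: 5, 18 (2 points).
  x = 4: rhs = 6, matching y values: 11, 12 (2 points).
  x = 5: rhs = 11, matching y values: none (0 points).
  x = 6: rhs = 0, matching y values: 0 (1 points).
  x = 7: rhs = 2, matching y values: 5, 18 (2 points).
  x = 8: rhs = 0, matching y values: 0 (1 points).
  x = 9: rhs = 0, matching y values: 0 (1 points).
  x = 10: rhs = 8, matching y values: 10, 13 (2 points).
  x = 11: rhs = 7, matching y values: none (0 points).
  x = 12: rhs = 3, matching y values: 7, 16 (2 points).
  x = 13: rhs = 2, matching y values: 5, 18 (2 points).
  x = 14: rhs = 10, matching y values: none (0 points).
  x = 15: rhs = 10, matching y values: none (0 points).
  x = 16: rhs = 8, matching y values: 10, 13 (2 points).
  x = 17: rhs = 10, matching y values: none (0 points).
  x = 18: rhs = 22, matching y values: none (0 points).
  x = 19: rhs = 4, matching y values: 2, 21 (2 points).
  x = 20: rhs = 8, matching y values: 10, 13 (2 points).
  x = 21: rhs = 17, matching y values: none (0 points).
  x = 22: rhs = 14, matching y values: none (0 points).
Total affine count: 23.
Full point count |E(F_23)| = 23 + 1 = 24.
Hasse bound: |24 − (23+1)| = |0| = 0 ≤ 2√23 ≈ 9.5917 ✓.


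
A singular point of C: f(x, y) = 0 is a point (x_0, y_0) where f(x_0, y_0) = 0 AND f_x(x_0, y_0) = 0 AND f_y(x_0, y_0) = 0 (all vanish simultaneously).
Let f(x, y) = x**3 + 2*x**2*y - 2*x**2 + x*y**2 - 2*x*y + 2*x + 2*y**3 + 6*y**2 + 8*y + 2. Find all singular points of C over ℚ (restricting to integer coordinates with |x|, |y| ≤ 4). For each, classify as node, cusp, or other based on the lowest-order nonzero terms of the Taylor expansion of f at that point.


Singular points: {(1, -1)}; classification: node.

Compute partial derivatives:
  f_x = 3*x**2 + 4*x*y - 4*x + y**2 - 2*y + 2.
  f_y = 2*x**2 + 2*x*y - 2*x + 6*y**2 + 12*y + 8.
Scan x_0 ∈ {−4, ..., 4}. For each x_0, f_y(x_0, y) is a polynomial in y; find its integer roots y ∈ {−4, ..., 4}, then test f_x and f at those candidates.
  x = -4: f_y(-4, y) = 6*y**2 + 4*y + 48; no integer root y with |y| ≤ 4.
  x = -3: f_y(-3, y) = 6*y**2 + 6*y + 32; no integer root y with |y| ≤ 4.
  x = -2: f_y(-2, y) = 6*y**2 + 8*y + 20; no integer root y with |y| ≤ 4.
  x = -1: f_y(-1, y) = 6*y**2 + 10*y + 12; no integer root y with |y| ≤ 4.
  x = 0: f_y(0, y) = 6*y**2 + 12*y + 8; no integer root y with |y| ≤ 4.
  x = 1: f_y(1, y) = 6*y**2 + 14*y + 8; vanishes at y ∈ {-1}. (1, -1): f_x = 0, f = 0 — SINGULAR.
  x = 2: f_y(2, y) = 6*y**2 + 16*y + 12; no integer root y with |y| ≤ 4.
  x = 3: f_y(3, y) = 6*y**2 + 18*y + 20; no integer root y with |y| ≤ 4.
  x = 4: f_y(4, y) = 6*y**2 + 20*y + 32; no integer root y with |y| ≤ 4.
Only singular point on the grid: (1, -1).
Classify: substitute x = 1 + u, y = -1 + v and expand: f = u**3 + 2*u**2*v - u**2 + u*v**2 + 2*v**3 + v**2.
No constant or linear terms (consistent with a singular point). Quadratic part: -u**2 + v**2. Cubic part: u**3 + 2*u**2*v + u*v**2 + 2*v**3.
The quadratic part v**2 - u**2 = (v − u)(v + u) splits into two distinct linear factors, so there are two distinct tangent lines y − -1 = ±(x − 1) — this is a node (ordinary double point).
Classification: node.


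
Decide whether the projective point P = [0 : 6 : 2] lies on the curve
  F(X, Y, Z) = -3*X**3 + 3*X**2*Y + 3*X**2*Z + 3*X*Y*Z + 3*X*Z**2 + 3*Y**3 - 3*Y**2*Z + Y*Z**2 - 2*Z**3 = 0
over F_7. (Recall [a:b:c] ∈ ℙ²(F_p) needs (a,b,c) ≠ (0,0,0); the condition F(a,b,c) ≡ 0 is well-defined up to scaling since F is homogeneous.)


F(0,6,2) ≡ 6 (mod 7); P is NOT on the curve.

Evaluate F(0, 6, 2) term-by-term (mod 7).
  -3*X**3 ↦ -3·0·1·1 = 0
  3*X**2*Y ↦ 3·0·6·1 = 0
  3*X**2*Z ↦ 3·0·1·2 = 0
  3*X*Y*Z ↦ 3·0·6·2 = 0
  3*X*Z**2 ↦ 3·0·1·4 = 0
  3*Y**3 ↦ 3·1·216·1 = 648
  -3*Y**2*Z ↦ -3·1·36·2 = -216
  Y*Z**2 ↦ 1·1·6·4 = 24
  -2*Z**3 ↦ -2·1·1·8 = -16
Sum: F(0, 6, 2) = (0) + (0) + (0) + (0) + (0) + (648) + (-216) + (24) + (-16) = 440.
Reducing mod 7: 440 ≡ 6 (mod 7).
Since F(a, b, c) ≡ 6 ≠ 0 (mod 7), P does NOT lie on the curve.


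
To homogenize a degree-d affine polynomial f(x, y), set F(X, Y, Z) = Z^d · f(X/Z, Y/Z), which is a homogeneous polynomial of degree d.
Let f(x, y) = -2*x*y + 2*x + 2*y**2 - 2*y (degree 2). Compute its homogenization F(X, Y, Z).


F(X, Y, Z) = -2*X*Y + 2*X*Z + 2*Y**2 - 2*Y*Z

deg(f) = 2.
Substitute x = X/Z, y = Y/Z into f, then multiply by Z^2.
  monomial -2·x^1·y^1 ↦ -2·X^1·Y^1·Z^0.
  monomial 2·x^1·y^0 ↦ 2·X^1·Y^0·Z^1.
  monomial 2·x^0·y^2 ↦ 2·X^0·Y^2·Z^0.
  monomial -2·x^0·y^1 ↦ -2·X^0·Y^1·Z^1.
Collecting: F(X, Y, Z) = -2*X*Y + 2*X*Z + 2*Y**2 - 2*Y*Z.


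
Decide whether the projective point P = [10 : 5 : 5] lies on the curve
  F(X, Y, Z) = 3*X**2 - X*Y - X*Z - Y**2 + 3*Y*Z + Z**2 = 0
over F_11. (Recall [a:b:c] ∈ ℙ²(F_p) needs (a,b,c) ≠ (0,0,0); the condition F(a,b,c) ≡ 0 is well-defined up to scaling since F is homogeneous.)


F(10,5,5) ≡ 0 (mod 11); P is on the curve.

Evaluate F(10, 5, 5) term-by-term (mod 11).
  3*X**2 ↦ 3·100·1·1 = 300
  -X*Y ↦ -1·10·5·1 = -50
  -X*Z ↦ -1·10·1·5 = -50
  -Y**2 ↦ -1·1·25·1 = -25
  3*Y*Z ↦ 3·1·5·5 = 75
  Z**2 ↦ 1·1·1·25 = 25
Sum: F(10, 5, 5) = (300) + (-50) + (-50) + (-25) + (75) + (25) = 275.
Reducing mod 11: 275 ≡ 0 (mod 11).
Since F(a, b, c) ≡ 0 (mod 11), P lies on the curve.


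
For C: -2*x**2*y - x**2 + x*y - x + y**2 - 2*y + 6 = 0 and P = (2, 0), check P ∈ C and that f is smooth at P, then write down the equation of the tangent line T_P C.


Tangent line at P: -5*x - 8*y + 10 = 0.

Step 1: f(2, 0) = 0, so P lies on C.
Step 2: partial derivatives
  f_x(x, y) = -4*x*y - 2*x + y - 1, f_y(x, y) = -2*x**2 + x + 2*y - 2.
  f_x(P) = -5, f_y(P) = -8 (gradient nonzero, so P is smooth).
Step 3: tangent line at P: -5·(x − 2) + -8·(y − 0) = 0.
Expanding: -5*x - 8*y + 10 = 0.


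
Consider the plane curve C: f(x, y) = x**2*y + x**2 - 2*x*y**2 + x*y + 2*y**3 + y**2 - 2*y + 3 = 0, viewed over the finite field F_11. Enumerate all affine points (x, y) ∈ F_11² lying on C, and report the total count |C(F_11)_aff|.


Affine F_11-points: {(3, 5), (3, 9), (5, 10), (9, 9), (10, 5)}; count = 5.

For each of the 121 pairs (x, y) ∈ F_11², evaluate f(x, y) mod 11. Record the zeros.
  x = 0: [0↦3, 1↦4, 2↦8, 3↦5, 4↦7, 5↦4, 6↦8, 7↦9, 8↦8, 9↦6, 10↦4]  zeros at y ∈ ∅
  x = 1: [0↦4, 1↦5, 2↦5, 3↦5, 4↦6, 5↦9, 6↦4, 7↦3, 8↦7, 9↦6, 10↦1]  zeros at y ∈ ∅
  x = 2: [0↦7, 1↦10, 2↦8, 3↦2, 4↦4, 5↦4, 6↦3, 7↦2, 8↦2, 9↦4, 10↦9]  zeros at y ∈ ∅
  x = 3: [0↦1, 1↦8, 2↦6, 3↦7, 4↦1, 5↦0, 6↦5, 7↦6, 8↦4, 9↦0, 10↦6]  zeros at y ∈ {5, 9}
  x = 4: [0↦8, 1↦10, 2↦10, 3↦9, 4↦8, 5↦8, 6↦10, 7↦4, 8↦2, 9↦5, 10↦3]  zeros at y ∈ ∅
  x = 5: [0↦6, 1↦5, 2↦9, 3↦8, 4↦3, 5↦6, 6↦7, 7↦7, 8↦7, 9↦8, 10↦0]  zeros at y ∈ {10}
  x = 6: [0↦6, 1↦4, 2↦3, 3↦4, 4↦8, 5↦5, 6↦7, 7↦4, 8↦8, 9↦9, 10↦8]  zeros at y ∈ ∅
  x = 7: [0↦8, 1↦7, 2↦3, 3↦8, 4↦1, 5↦5, 6↦10, 7↦6, 8↦5, 9↦8, 10↦5]  zeros at y ∈ ∅
  x = 8: [0↦1, 1↦3, 2↦9, 3↦9, 4↦4, 5↦6, 6↦5, 7↦2, 8↦9, 9↦5, 10↦2]  zeros at y ∈ ∅
  x = 9: [0↦7, 1↦3, 2↦10, 3↦7, 4↦6, 5↦8, 6↦3, 7↦3, 8↦9, 9↦0, 10↦10]  zeros at y ∈ {9}
  x = 10: [0↦4, 1↦7, 2↦6, 3↦2, 4↦7, 5↦0, 6↦4, 7↦9, 8↦5, 9↦4, 10↦7]  zeros at y ∈ {5}
Collecting zeros: affine points = {(3, 5), (3, 9), (5, 10), (9, 9), (10, 5)}.
Total count |C(F_11)_aff| = 5.


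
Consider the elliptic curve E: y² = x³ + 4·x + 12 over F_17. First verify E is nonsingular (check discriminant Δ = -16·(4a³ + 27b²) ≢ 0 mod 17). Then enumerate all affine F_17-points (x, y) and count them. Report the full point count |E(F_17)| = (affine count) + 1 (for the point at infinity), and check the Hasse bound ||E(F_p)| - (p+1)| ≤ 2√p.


Affine points = {(1, 0), (3, 0), (5, 2), (5, 15), (7, 3), (7, 14), (10, 7), (10, 10), (13, 0), (15, 8), (15, 9)}; affine count = 11; |E(F_17)| = 12.

Discriminant check: Δ ∝ 4a³ + 27b² = 4·4³ + 27·12² = 4·64 + 27·144 ≡ 13 (mod 17). Nonzero ⇒ E is nonsingular.
For each x ∈ F_17, compute rhs = x³ + 4·x + 12 mod 17, then count y ∈ F_17 with y² ≡ rhs.
  x = 0: rhs = 12, matching y values: none (0 points).
  x = 1: rhs = 0, matching y values: 0 (1 points).
  x = 2: rhs = 11, matching y values: none (0 points).
  x = 3: rhs = 0, matching y values: 0 (1 points).
  x = 4: rhs = 7, matching y values: none (0 points).
  x = 5: rhs = 4, matching y values: 2, 15 (2 points).
  x = 6: rhs = 14, matching y values: none (0 points).
  x = 7: rhs = 9, matching y values: 3, 14 (2 points).
  x = 8: rhs = 12, matching y values: none (0 points).
  x = 9: rhs = 12, matching y values: none (0 points).
  x = 10: rhs = 15, matching y values: 7, 10 (2 points).
  x = 11: rhs = 10, matching y values: none (0 points).
  x = 12: rhs = 3, matching y values: none (0 points).
  x = 13: rhs = 0, matching y values: 0 (1 points).
  x = 14: rhs = 7, matching y values: none (0 points).
  x = 15: rhs = 13, matching y values: 8, 9 (2 points).
  x = 16: rhs = 7, matching y values: none (0 points).
Total affine count: 11.
Full point count |E(F_17)| = 11 + 1 = 12.
Hasse bound: |12 − (17+1)| = |-6| = 6 ≤ 2√17 ≈ 8.2462 ✓.


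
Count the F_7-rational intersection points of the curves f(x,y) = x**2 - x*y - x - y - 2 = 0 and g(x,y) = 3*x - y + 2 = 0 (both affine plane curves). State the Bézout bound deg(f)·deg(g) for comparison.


Common zeros: {(5, 3), (6, 6)}; count = 2; Bézout bound = 2.

deg(f) = 2, deg(g) = 1, so Bézout bound = 2.
Scan x ∈ F_7. For each x, list the y ∈ F_7 with f(x, y) ≡ 0 and those with g(x, y) ≡ 0 (mod 7); the common zeros in that column are the intersection.
  x = 0: f ≡ 0 at y ∈ {5}; g ≡ 0 at y ∈ {2}; common: ∅.
  x = 1: f ≡ 0 at y ∈ {6}; g ≡ 0 at y ∈ {5}; common: ∅.
  x = 2: f ≡ 0 at y ∈ {0}; g ≡ 0 at y ∈ {1}; common: ∅.
  x = 3: f ≡ 0 at y ∈ {1}; g ≡ 0 at y ∈ {4}; common: ∅.
  x = 4: f ≡ 0 at y ∈ {2}; g ≡ 0 at y ∈ {0}; common: ∅.
  x = 5: f ≡ 0 at y ∈ {3}; g ≡ 0 at y ∈ {3}; common: {3}.
  x = 6: f ≡ 0 at y ∈ {0, 1, 2, 3, 4, 5, 6}; g ≡ 0 at y ∈ {6}; common: {6}.
Collecting: common zeros = {(5, 3), (6, 6)}, so the count is 2.
Comparison with the Bézout bound: 2 ≤ 2 = deg(f)·deg(g), as expected for curves with no common component (the bound is attained).


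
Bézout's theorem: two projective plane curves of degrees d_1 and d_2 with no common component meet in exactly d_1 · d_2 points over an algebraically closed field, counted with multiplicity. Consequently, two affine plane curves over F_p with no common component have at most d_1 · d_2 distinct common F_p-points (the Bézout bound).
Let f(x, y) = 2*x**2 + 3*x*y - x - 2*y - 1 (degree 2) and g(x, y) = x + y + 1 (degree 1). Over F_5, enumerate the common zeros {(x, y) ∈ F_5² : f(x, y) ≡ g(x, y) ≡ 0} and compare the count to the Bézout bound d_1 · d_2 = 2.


Common zeros: ∅; count = 0; Bézout bound = 2.

deg(f) = 2, deg(g) = 1, so Bézout bound = 2.
Scan x ∈ F_5. For each x, list the y ∈ F_5 with f(x, y) ≡ 0 and those with g(x, y) ≡ 0 (mod 5); the common zeros in that column are the intersection.
  x = 0: f ≡ 0 at y ∈ {2}; g ≡ 0 at y ∈ {4}; common: ∅.
  x = 1: f ≡ 0 at y ∈ {0}; g ≡ 0 at y ∈ {3}; common: ∅.
  x = 2: f ≡ 0 at y ∈ {0}; g ≡ 0 at y ∈ {2}; common: ∅.
  x = 3: f ≡ 0 at y ∈ {3}; g ≡ 0 at y ∈ {1}; common: ∅.
  x = 4: f ≡ 0 at y ∈ ∅; g ≡ 0 at y ∈ {0}; common: ∅.
Collecting: common zeros = ∅, so the count is 0.
Comparison with the Bézout bound: 0 ≤ 2 = deg(f)·deg(g), as expected for curves with no common component (the affine F_5-count falls short of the bound because intersections may lie at infinity, over extension fields, or carry multiplicity).


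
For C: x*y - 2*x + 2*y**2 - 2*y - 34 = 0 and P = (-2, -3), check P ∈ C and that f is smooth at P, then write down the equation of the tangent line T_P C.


Tangent line at P: -5*x - 16*y - 58 = 0.

Step 1: f(-2, -3) = 0, so P lies on C.
Step 2: partial derivatives
  f_x(x, y) = y - 2, f_y(x, y) = x + 4*y - 2.
  f_x(P) = -5, f_y(P) = -16 (gradient nonzero, so P is smooth).
Step 3: tangent line at P: -5·(x − -2) + -16·(y − -3) = 0.
Expanding: -5*x - 16*y - 58 = 0.


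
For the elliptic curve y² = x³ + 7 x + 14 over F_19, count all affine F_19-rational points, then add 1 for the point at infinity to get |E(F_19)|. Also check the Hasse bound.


Affine points = {(2, 6), (2, 13), (3, 9), (3, 10), (4, 7), (4, 12), (6, 5), (6, 14), (7, 8), (7, 11), (10, 1), (10, 18), (11, 4), (11, 15), (14, 5), (14, 14), (15, 6), (15, 13), (16, 2), (16, 17), (17, 7), (17, 12), (18, 5), (18, 14)}; affine count = 24; |E(F_19)| = 25.

Discriminant check: Δ ∝ 4a³ + 27b² = 4·7³ + 27·14² = 4·343 + 27·196 ≡ 14 (mod 19). Nonzero ⇒ E is nonsingular.
For each x ∈ F_19, compute rhs = x³ + 7·x + 14 mod 19, then count y ∈ F_19 with y² ≡ rhs.
  x = 0: rhs = 14, matching y values: none (0 points).
  x = 1: rhs = 3, matching y values: none (0 points).
  x = 2: rhs = 17, matching y values: 6, 13 (2 points).
  x = 3: rhs = 5, matching y values: 9, 10 (2 points).
  x = 4: rhs = 11, matching y values: 7, 12 (2 points).
  x = 5: rhs = 3, matching y values: none (0 points).
  x = 6: rhs = 6, matching y values: 5, 14 (2 points).
  x = 7: rhs = 7, matching y values: 8, 11 (2 points).
  x = 8: rhs = 12, matching y values: none (0 points).
  x = 9: rhs = 8, matching y values: none (0 points).
  x = 10: rhs = 1, matching y values: 1, 18 (2 points).
  x = 11: rhs = 16, matching y values: 4, 15 (2 points).
  x = 12: rhs = 2, matching y values: none (0 points).
  x = 13: rhs = 3, matching y values: none (0 points).
  x = 14: rhs = 6, matching y values: 5, 14 (2 points).
  x = 15: rhs = 17, matching y values: 6, 13 (2 points).
  x = 16: rhs = 4, matching y values: 2, 17 (2 points).
  x = 17: rhs = 11, matching y values: 7, 12 (2 points).
  x = 18: rhs = 6, matching y values: 5, 14 (2 points).
Total affine count: 24.
Full point count |E(F_19)| = 24 + 1 = 25.
Hasse bound: |25 − (19+1)| = |5| = 5 ≤ 2√19 ≈ 8.7178 ✓.


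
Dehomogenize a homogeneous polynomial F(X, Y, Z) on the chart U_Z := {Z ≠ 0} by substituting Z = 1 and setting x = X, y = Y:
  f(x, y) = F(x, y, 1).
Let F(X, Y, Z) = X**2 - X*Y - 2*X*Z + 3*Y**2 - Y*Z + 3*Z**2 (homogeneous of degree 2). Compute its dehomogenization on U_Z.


f(x, y) = x**2 - x*y - 2*x + 3*y**2 - y + 3

On U_Z we set Z = 1. Each monomial c·X^i·Y^j·Z^k in F becomes c·x^i·y^j·1^k = c·x^i·y^j.
Substituting Z = 1: F(X, Y, 1) = x**2 - x*y - 2*x + 3*y**2 - y + 3.
Note: deg(f) ≤ deg(F) = 2; strict inequality happens when F is divisible by Z (lost terms).


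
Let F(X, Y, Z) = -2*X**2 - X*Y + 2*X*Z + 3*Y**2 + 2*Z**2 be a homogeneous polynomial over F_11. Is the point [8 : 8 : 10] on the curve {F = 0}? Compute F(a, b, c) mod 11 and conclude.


F(8,8,10) ≡ 8 (mod 11); P is NOT on the curve.

Evaluate F(8, 8, 10) term-by-term (mod 11).
  -2*X**2 ↦ -2·64·1·1 = -128
  -X*Y ↦ -1·8·8·1 = -64
  2*X*Z ↦ 2·8·1·10 = 160
  3*Y**2 ↦ 3·1·64·1 = 192
  2*Z**2 ↦ 2·1·1·100 = 200
Sum: F(8, 8, 10) = (-128) + (-64) + (160) + (192) + (200) = 360.
Reducing mod 11: 360 ≡ 8 (mod 11).
Since F(a, b, c) ≡ 8 ≠ 0 (mod 11), P does NOT lie on the curve.


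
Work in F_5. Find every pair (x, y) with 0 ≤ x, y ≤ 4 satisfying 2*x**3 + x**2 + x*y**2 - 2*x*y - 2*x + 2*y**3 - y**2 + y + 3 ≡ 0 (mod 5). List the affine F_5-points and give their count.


Affine F_5-points: {(0, 1), (1, 1), (1, 3), (3, 0), (3, 4)}; count = 5.

For each of the 25 pairs (x, y) ∈ F_5², evaluate f(x, y) mod 5. Record the zeros.
  x = 0: [0↦3, 1↦0, 2↦2, 3↦1, 4↦4]  zeros at y ∈ {1}
  x = 1: [0↦4, 1↦0, 2↦3, 3↦0, 4↦3]  zeros at y ∈ {1, 3}
  x = 2: [0↦4, 1↦4, 2↦3, 3↦3, 4↦1]  zeros at y ∈ ∅
  x = 3: [0↦0, 1↦4, 2↦4, 3↦2, 4↦0]  zeros at y ∈ {0, 4}
  x = 4: [0↦4, 1↦2, 2↦3, 3↦4, 4↦2]  zeros at y ∈ ∅
Collecting zeros: affine points = {(0, 1), (1, 1), (1, 3), (3, 0), (3, 4)}.
Total count |C(F_5)_aff| = 5.


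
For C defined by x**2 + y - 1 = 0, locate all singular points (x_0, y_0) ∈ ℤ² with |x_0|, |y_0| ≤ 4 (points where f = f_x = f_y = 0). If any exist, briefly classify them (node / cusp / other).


No singular points in the scanned grid; C is smooth there.

Compute partial derivatives:
  f_x = 2*x.
  f_y = 1.
f_y = 1 is a nonzero constant, so f_y never vanishes: no point (x, y) can satisfy f = f_x = f_y = 0. In particular no (x, y) ∈ {−4, ..., 4}² is singular; the curve is smooth.


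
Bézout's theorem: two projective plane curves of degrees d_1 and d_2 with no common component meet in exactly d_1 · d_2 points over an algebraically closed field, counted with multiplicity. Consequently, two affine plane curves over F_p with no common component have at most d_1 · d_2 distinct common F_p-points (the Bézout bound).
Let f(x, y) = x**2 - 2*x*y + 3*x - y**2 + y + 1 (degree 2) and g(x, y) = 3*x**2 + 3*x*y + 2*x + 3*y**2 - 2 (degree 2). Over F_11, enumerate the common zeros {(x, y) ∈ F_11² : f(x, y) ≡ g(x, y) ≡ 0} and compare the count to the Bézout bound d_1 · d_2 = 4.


Common zeros: ∅; count = 0; Bézout bound = 4.

deg(f) = 2, deg(g) = 2, so Bézout bound = 4.
Scan x ∈ F_11. For each x, list the y ∈ F_11 with f(x, y) ≡ 0 and those with g(x, y) ≡ 0 (mod 11); the common zeros in that column are the intersection.
  x = 0: f ≡ 0 at y ∈ {4, 8}; g ≡ 0 at y ∈ ∅; common: ∅.
  x = 1: f ≡ 0 at y ∈ ∅; g ≡ 0 at y ∈ ∅; common: ∅.
  x = 2: f ≡ 0 at y ∈ {0, 8}; g ≡ 0 at y ∈ {10}; common: ∅.
  x = 3: f ≡ 0 at y ∈ ∅; g ≡ 0 at y ∈ ∅; common: ∅.
  x = 4: f ≡ 0 at y ∈ {2}; g ≡ 0 at y ∈ ∅; common: ∅.
  x = 5: f ≡ 0 at y ∈ {4, 9}; g ≡ 0 at y ∈ ∅; common: ∅.
  x = 6: f ≡ 0 at y ∈ {0}; g ≡ 0 at y ∈ ∅; common: ∅.
  x = 7: f ≡ 0 at y ∈ ∅; g ≡ 0 at y ∈ ∅; common: ∅.
  x = 8: f ≡ 0 at y ∈ {2, 5}; g ≡ 0 at y ∈ ∅; common: ∅.
  x = 9: f ≡ 0 at y ∈ ∅; g ≡ 0 at y ∈ ∅; common: ∅.
  x = 10: f ≡ 0 at y ∈ {5, 9}; g ≡ 0 at y ∈ ∅; common: ∅.
Collecting: common zeros = ∅, so the count is 0.
Comparison with the Bézout bound: 0 ≤ 4 = deg(f)·deg(g), as expected for curves with no common component (the affine F_11-count falls short of the bound because intersections may lie at infinity, over extension fields, or carry multiplicity).


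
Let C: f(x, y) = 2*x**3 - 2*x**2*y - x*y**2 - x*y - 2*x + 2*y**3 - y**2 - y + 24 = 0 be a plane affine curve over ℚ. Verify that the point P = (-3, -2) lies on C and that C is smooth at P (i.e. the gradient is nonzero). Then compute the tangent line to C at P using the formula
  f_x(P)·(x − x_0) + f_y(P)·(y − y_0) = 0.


Tangent line at P: 26*x + 78 = 0.

Step 1: f(-3, -2) = 0, so P lies on C.
Step 2: partial derivatives
  f_x(x, y) = 6*x**2 - 4*x*y - y**2 - y - 2, f_y(x, y) = -2*x**2 - 2*x*y - x + 6*y**2 - 2*y - 1.
  f_x(P) = 26, f_y(P) = 0 (gradient nonzero, so P is smooth).
Step 3: tangent line at P: 26·(x − -3) + 0·(y − -2) = 0.
Expanding: 26*x + 78 = 0.


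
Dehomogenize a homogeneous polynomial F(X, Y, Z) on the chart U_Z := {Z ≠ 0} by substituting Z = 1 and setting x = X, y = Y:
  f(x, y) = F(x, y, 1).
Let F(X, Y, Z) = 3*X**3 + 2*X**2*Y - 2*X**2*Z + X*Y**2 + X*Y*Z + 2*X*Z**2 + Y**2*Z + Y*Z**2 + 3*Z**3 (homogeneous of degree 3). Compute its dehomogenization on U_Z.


f(x, y) = 3*x**3 + 2*x**2*y - 2*x**2 + x*y**2 + x*y + 2*x + y**2 + y + 3

On U_Z we set Z = 1. Each monomial c·X^i·Y^j·Z^k in F becomes c·x^i·y^j·1^k = c·x^i·y^j.
Substituting Z = 1: F(X, Y, 1) = 3*x**3 + 2*x**2*y - 2*x**2 + x*y**2 + x*y + 2*x + y**2 + y + 3.
Note: deg(f) ≤ deg(F) = 3; strict inequality happens when F is divisible by Z (lost terms).


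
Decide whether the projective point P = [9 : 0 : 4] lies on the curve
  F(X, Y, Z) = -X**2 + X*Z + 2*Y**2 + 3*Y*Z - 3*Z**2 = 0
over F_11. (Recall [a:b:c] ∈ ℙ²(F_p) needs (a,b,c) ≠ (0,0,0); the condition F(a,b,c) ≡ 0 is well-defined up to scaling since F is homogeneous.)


F(9,0,4) ≡ 6 (mod 11); P is NOT on the curve.

Evaluate F(9, 0, 4) term-by-term (mod 11).
  -X**2 ↦ -1·81·1·1 = -81
  X*Z ↦ 1·9·1·4 = 36
  2*Y**2 ↦ 2·1·0·1 = 0
  3*Y*Z ↦ 3·1·0·4 = 0
  -3*Z**2 ↦ -3·1·1·16 = -48
Sum: F(9, 0, 4) = (-81) + (36) + (0) + (0) + (-48) = -93.
Reducing mod 11: -93 ≡ 6 (mod 11).
Since F(a, b, c) ≡ 6 ≠ 0 (mod 11), P does NOT lie on the curve.


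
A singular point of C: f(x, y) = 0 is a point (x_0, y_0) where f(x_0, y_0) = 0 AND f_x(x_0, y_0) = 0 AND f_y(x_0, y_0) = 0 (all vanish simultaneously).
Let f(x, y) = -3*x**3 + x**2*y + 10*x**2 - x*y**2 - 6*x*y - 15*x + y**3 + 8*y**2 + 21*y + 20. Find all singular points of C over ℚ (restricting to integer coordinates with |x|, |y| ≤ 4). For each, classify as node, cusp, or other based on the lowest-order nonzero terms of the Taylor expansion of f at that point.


Singular points: {(1, -2)}; classification: node.

Compute partial derivatives:
  f_x = -9*x**2 + 2*x*y + 20*x - y**2 - 6*y - 15.
  f_y = x**2 - 2*x*y - 6*x + 3*y**2 + 16*y + 21.
Scan x_0 ∈ {−4, ..., 4}. For each x_0, f_y(x_0, y) is a polynomial in y; find its integer roots y ∈ {−4, ..., 4}, then test f_x and f at those candidates.
  x = -4: f_y(-4, y) = 3*y**2 + 24*y + 61; no integer root y with |y| ≤ 4.
  x = -3: f_y(-3, y) = 3*y**2 + 22*y + 48; no integer root y with |y| ≤ 4.
  x = -2: f_y(-2, y) = 3*y**2 + 20*y + 37; no integer root y with |y| ≤ 4.
  x = -1: f_y(-1, y) = 3*y**2 + 18*y + 28; no integer root y with |y| ≤ 4.
  x = 0: f_y(0, y) = 3*y**2 + 16*y + 21; vanishes at y ∈ {-3}. (0, -3): f_x = -6 ≠ 0.
  x = 1: f_y(1, y) = 3*y**2 + 14*y + 16; vanishes at y ∈ {-2}. (1, -2): f_x = 0, f = 0 — SINGULAR.
  x = 2: f_y(2, y) = 3*y**2 + 12*y + 13; no integer root y with |y| ≤ 4.
  x = 3: f_y(3, y) = 3*y**2 + 10*y + 12; no integer root y with |y| ≤ 4.
  x = 4: f_y(4, y) = 3*y**2 + 8*y + 13; no integer root y with |y| ≤ 4.
Only singular point on the grid: (1, -2).
Classify: substitute x = 1 + u, y = -2 + v and expand: f = -3*u**3 + u**2*v - u**2 - u*v**2 + v**3 + v**2.
No constant or linear terms (consistent with a singular point). Quadratic part: -u**2 + v**2. Cubic part: -3*u**3 + u**2*v - u*v**2 + v**3.
The quadratic part v**2 - u**2 = (v − u)(v + u) splits into two distinct linear factors, so there are two distinct tangent lines y − -2 = ±(x − 1) — this is a node (ordinary double point).
Classification: node.


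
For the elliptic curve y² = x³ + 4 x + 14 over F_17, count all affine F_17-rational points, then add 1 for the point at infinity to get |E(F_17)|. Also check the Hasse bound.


Affine points = {(1, 6), (1, 11), (2, 8), (2, 9), (3, 6), (3, 11), (4, 3), (4, 14), (6, 4), (6, 13), (10, 0), (13, 6), (13, 11), (14, 3), (14, 14), (15, 7), (15, 10), (16, 3), (16, 14)}; affine count = 19; |E(F_17)| = 20.

Discriminant check: Δ ∝ 4a³ + 27b² = 4·4³ + 27·14² = 4·64 + 27·196 ≡ 6 (mod 17). Nonzero ⇒ E is nonsingular.
For each x ∈ F_17, compute rhs = x³ + 4·x + 14 mod 17, then count y ∈ F_17 with y² ≡ rhs.
  x = 0: rhs = 14, matching y values: none (0 points).
  x = 1: rhs = 2, matching y values: 6, 11 (2 points).
  x = 2: rhs = 13, matching y values: 8, 9 (2 points).
  x = 3: rhs = 2, matching y values: 6, 11 (2 points).
  x = 4: rhs = 9, matching y values: 3, 14 (2 points).
  x = 5: rhs = 6, matching y values: none (0 points).
  x = 6: rhs = 16, matching y values: 4, 13 (2 points).
  x = 7: rhs = 11, matching y values: none (0 points).
  x = 8: rhs = 14, matching y values: none (0 points).
  x = 9: rhs = 14, matching y values: none (0 points).
  x = 10: rhs = 0, matching y values: 0 (1 points).
  x = 11: rhs = 12, matching y values: none (0 points).
  x = 12: rhs = 5, matching y values: none (0 points).
  x = 13: rhs = 2, matching y values: 6, 11 (2 points).
  x = 14: rhs = 9, matching y values: 3, 14 (2 points).
  x = 15: rhs = 15, matching y values: 7, 10 (2 points).
  x = 16: rhs = 9, matching y values: 3, 14 (2 points).
Total affine count: 19.
Full point count |E(F_17)| = 19 + 1 = 20.
Hasse bound: |20 − (17+1)| = |2| = 2 ≤ 2√17 ≈ 8.2462 ✓.


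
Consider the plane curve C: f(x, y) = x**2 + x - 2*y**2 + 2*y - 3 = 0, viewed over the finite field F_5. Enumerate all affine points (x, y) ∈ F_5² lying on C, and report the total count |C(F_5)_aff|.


Affine F_5-points: {(0, 3), (1, 2), (1, 4), (3, 2), (3, 4), (4, 3)}; count = 6.

For each of the 25 pairs (x, y) ∈ F_5², evaluate f(x, y) mod 5. Record the zeros.
  x = 0: [0↦2, 1↦2, 2↦3, 3↦0, 4↦3]  zeros at y ∈ {3}
  x = 1: [0↦4, 1↦4, 2↦0, 3↦2, 4↦0]  zeros at y ∈ {2, 4}
  x = 2: [0↦3, 1↦3, 2↦4, 3↦1, 4↦4]  zeros at y ∈ ∅
  x = 3: [0↦4, 1↦4, 2↦0, 3↦2, 4↦0]  zeros at y ∈ {2, 4}
  x = 4: [0↦2, 1↦2, 2↦3, 3↦0, 4↦3]  zeros at y ∈ {3}
Collecting zeros: affine points = {(0, 3), (1, 2), (1, 4), (3, 2), (3, 4), (4, 3)}.
Total count |C(F_5)_aff| = 6.


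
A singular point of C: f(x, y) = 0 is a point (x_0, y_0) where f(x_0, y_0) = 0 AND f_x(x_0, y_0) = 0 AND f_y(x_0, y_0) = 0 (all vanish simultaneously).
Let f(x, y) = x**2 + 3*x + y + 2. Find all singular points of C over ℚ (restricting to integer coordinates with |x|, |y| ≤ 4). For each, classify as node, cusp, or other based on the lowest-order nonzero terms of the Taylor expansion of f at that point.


No singular points in the scanned grid; C is smooth there.

Compute partial derivatives:
  f_x = 2*x + 3.
  f_y = 1.
f_y = 1 is a nonzero constant, so f_y never vanishes: no point (x, y) can satisfy f = f_x = f_y = 0. In particular no (x, y) ∈ {−4, ..., 4}² is singular; the curve is smooth.


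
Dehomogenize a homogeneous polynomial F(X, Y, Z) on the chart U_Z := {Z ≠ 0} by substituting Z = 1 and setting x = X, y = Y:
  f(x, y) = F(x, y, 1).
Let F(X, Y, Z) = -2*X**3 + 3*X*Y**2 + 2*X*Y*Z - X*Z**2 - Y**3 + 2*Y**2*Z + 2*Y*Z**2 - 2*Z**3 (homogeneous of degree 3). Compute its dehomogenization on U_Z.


f(x, y) = -2*x**3 + 3*x*y**2 + 2*x*y - x - y**3 + 2*y**2 + 2*y - 2

On U_Z we set Z = 1. Each monomial c·X^i·Y^j·Z^k in F becomes c·x^i·y^j·1^k = c·x^i·y^j.
Substituting Z = 1: F(X, Y, 1) = -2*x**3 + 3*x*y**2 + 2*x*y - x - y**3 + 2*y**2 + 2*y - 2.
Note: deg(f) ≤ deg(F) = 3; strict inequality happens when F is divisible by Z (lost terms).


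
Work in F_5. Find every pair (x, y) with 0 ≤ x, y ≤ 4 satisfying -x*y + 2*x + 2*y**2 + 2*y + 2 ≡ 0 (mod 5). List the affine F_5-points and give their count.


Affine F_5-points: {(1, 3), (1, 4), (4, 0), (4, 1)}; count = 4.

For each of the 25 pairs (x, y) ∈ F_5², evaluate f(x, y) mod 5. Record the zeros.
  x = 0: [0↦2, 1↦1, 2↦4, 3↦1, 4↦2]  zeros at y ∈ ∅
  x = 1: [0↦4, 1↦2, 2↦4, 3↦0, 4↦0]  zeros at y ∈ {3, 4}
  x = 2: [0↦1, 1↦3, 2↦4, 3↦4, 4↦3]  zeros at y ∈ ∅
  x = 3: [0↦3, 1↦4, 2↦4, 3↦3, 4↦1]  zeros at y ∈ ∅
  x = 4: [0↦0, 1↦0, 2↦4, 3↦2, 4↦4]  zeros at y ∈ {0, 1}
Collecting zeros: affine points = {(1, 3), (1, 4), (4, 0), (4, 1)}.
Total count |C(F_5)_aff| = 4.


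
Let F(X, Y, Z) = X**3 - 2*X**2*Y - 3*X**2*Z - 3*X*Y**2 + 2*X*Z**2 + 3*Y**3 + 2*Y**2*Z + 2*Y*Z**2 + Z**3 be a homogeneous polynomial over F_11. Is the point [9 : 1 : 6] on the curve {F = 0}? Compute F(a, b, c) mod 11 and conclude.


F(9,1,6) ≡ 0 (mod 11); P is on the curve.

Evaluate F(9, 1, 6) term-by-term (mod 11).
  X**3 ↦ 1·729·1·1 = 729
  -2*X**2*Y ↦ -2·81·1·1 = -162
  -3*X**2*Z ↦ -3·81·1·6 = -1458
  -3*X*Y**2 ↦ -3·9·1·1 = -27
  2*X*Z**2 ↦ 2·9·1·36 = 648
  3*Y**3 ↦ 3·1·1·1 = 3
  2*Y**2*Z ↦ 2·1·1·6 = 12
  2*Y*Z**2 ↦ 2·1·1·36 = 72
  Z**3 ↦ 1·1·1·216 = 216
Sum: F(9, 1, 6) = (729) + (-162) + (-1458) + (-27) + (648) + (3) + (12) + (72) + (216) = 33.
Reducing mod 11: 33 ≡ 0 (mod 11).
Since F(a, b, c) ≡ 0 (mod 11), P lies on the curve.
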